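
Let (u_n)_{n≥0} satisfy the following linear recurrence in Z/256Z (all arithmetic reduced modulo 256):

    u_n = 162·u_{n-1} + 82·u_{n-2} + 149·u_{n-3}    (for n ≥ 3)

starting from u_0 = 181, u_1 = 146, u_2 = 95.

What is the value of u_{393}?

195

u_3 = 162·95 + 82·146 + 149·181 = 59
u_4 = 162·59 + 82·95 + 149·146 = 190
u_5 = 162·190 + 82·59 + 149·95 = 109
u_6 = 162·109 + 82·190 + 149·59 = 45
u_7 = 162·45 + 82·109 + 149·190 = 250
u_8 = 162·250 + 82·45 + 149·109 = 15
Continuing the recurrence:
  u_9 = 195;  u_10 = 182;  u_11 = 93;  u_12 = 165;  u_13 = 34;  u_14 = 127
  u_15 = 75;  u_16 = 238;  u_17 = 141;  u_18 = 29;  u_19 = 10;  u_20 = 175
  u_21 = 211;  u_22 = 102;  u_23 = 253;  u_24 = 149;  u_25 = 178;  u_26 = 159
  u_27 = 91;  u_28 = 30;  u_29 = 173;  u_30 = 13;  u_31 = 26;  u_32 = 79
  u_33 = 227;  u_34 = 22;  u_35 = 157;  u_36 = 133;  u_37 = 66;  u_38 = 191
  u_39 = 107;  u_40 = 78;  u_41 = 205;  u_42 = 253;  u_43 = 42;  u_44 = 239
  u_45 = 243;  u_46 = 198;  u_47 = 61;  u_48 = 117;  u_49 = 210;  u_50 = 223
  u_51 = 123;  u_52 = 126;  u_53 = 237;  u_54 = 237;  u_55 = 58;  u_56 = 143
  u_57 = 3;  u_58 = 118;  u_59 = 221;  u_60 = 101;  u_61 = 98;  u_62 = 255
  u_63 = 139;  u_64 = 174;  u_65 = 13;  u_66 = 221;  u_67 = 74;  u_68 = 47
  u_69 = 19;  u_70 = 38;  u_71 = 125;  u_72 = 85;  u_73 = 242;  u_74 = 31
  u_75 = 155;  u_76 = 222;  u_77 = 45;  u_78 = 205;  u_79 = 90;  u_80 = 207
  u_81 = 35;  u_82 = 214;  u_83 = 29;  u_84 = 69;  u_85 = 130;  u_86 = 63
  u_87 = 171;  u_88 = 14;  u_89 = 77;  u_90 = 189;  u_91 = 106;  u_92 = 111
  u_93 = 51;  u_94 = 134;  u_95 = 189;  u_96 = 53;  u_97 = 18;  u_98 = 95
  u_99 = 187;  u_100 = 62;  u_101 = 109;  u_102 = 173;  u_103 = 122;  u_104 = 15
  u_105 = 67;  u_106 = 54;  u_107 = 93;  u_108 = 37;  u_109 = 162;  u_110 = 127
  u_111 = 203;  u_112 = 110;  u_113 = 141;  u_114 = 157;  u_115 = 138;  u_116 = 175
  u_117 = 83;  u_118 = 230;  u_119 = 253;  u_120 = 21;  u_121 = 50;  u_122 = 159
  u_123 = 219;  u_124 = 158;  u_125 = 173;  u_126 = 141;  u_127 = 154;  u_128 = 79
  u_129 = 99;  u_130 = 150;  u_131 = 157;  u_132 = 5;  u_133 = 194;  u_134 = 191
  u_135 = 235;  u_136 = 206;  u_137 = 205;  u_138 = 125;  u_139 = 170;  u_140 = 239
  u_141 = 115;  u_142 = 70;  u_143 = 61;  u_144 = 245;  u_145 = 82;  u_146 = 223
  u_147 = 251;  u_148 = 254;  u_149 = 237;  u_150 = 109;  u_151 = 186;  u_152 = 143
  u_153 = 131;  u_154 = 246;  u_155 = 221;  u_156 = 229;  u_157 = 226;  u_158 = 255
  u_159 = 11;  u_160 = 46;  u_161 = 13;  u_162 = 93;  u_163 = 202;  u_164 = 47
  u_165 = 147;  u_166 = 166;  u_167 = 125;  u_168 = 213;  u_169 = 114;  u_170 = 31
  u_171 = 27;  u_172 = 94;  u_173 = 45;  u_174 = 77;  u_175 = 218;  u_176 = 207
  u_177 = 163;  u_178 = 86;  u_179 = 29;  u_180 = 197;  u_181 = 2;  u_182 = 63
  u_183 = 43;  u_184 = 142;  u_185 = 77;  u_186 = 61;  u_187 = 234;  u_188 = 111
  u_189 = 179;  u_190 = 6;  u_191 = 189;  u_192 = 181;  u_193 = 146;  u_194 = 95
  u_195 = 59;  u_196 = 190;  u_197 = 109;  u_198 = 45;  u_199 = 250;  u_200 = 15
  u_201 = 195;  u_202 = 182;  u_203 = 93;  u_204 = 165;  u_205 = 34;  u_206 = 127
  u_207 = 75;  u_208 = 238;  u_209 = 141;  u_210 = 29;  u_211 = 10;  u_212 = 175
  u_213 = 211;  u_214 = 102;  u_215 = 253;  u_216 = 149;  u_217 = 178;  u_218 = 159
  u_219 = 91;  u_220 = 30;  u_221 = 173;  u_222 = 13;  u_223 = 26;  u_224 = 79
  u_225 = 227;  u_226 = 22;  u_227 = 157;  u_228 = 133;  u_229 = 66;  u_230 = 191
  u_231 = 107;  u_232 = 78;  u_233 = 205;  u_234 = 253;  u_235 = 42;  u_236 = 239
  u_237 = 243;  u_238 = 198;  u_239 = 61;  u_240 = 117;  u_241 = 210;  u_242 = 223
  u_243 = 123;  u_244 = 126;  u_245 = 237;  u_246 = 237;  u_247 = 58;  u_248 = 143
  u_249 = 3;  u_250 = 118;  u_251 = 221;  u_252 = 101;  u_253 = 98;  u_254 = 255
  u_255 = 139;  u_256 = 174;  u_257 = 13;  u_258 = 221;  u_259 = 74;  u_260 = 47
  u_261 = 19;  u_262 = 38;  u_263 = 125;  u_264 = 85;  u_265 = 242;  u_266 = 31
  u_267 = 155;  u_268 = 222;  u_269 = 45;  u_270 = 205;  u_271 = 90;  u_272 = 207
  u_273 = 35;  u_274 = 214;  u_275 = 29;  u_276 = 69;  u_277 = 130;  u_278 = 63
  u_279 = 171;  u_280 = 14;  u_281 = 77;  u_282 = 189;  u_283 = 106;  u_284 = 111
  u_285 = 51;  u_286 = 134;  u_287 = 189;  u_288 = 53;  u_289 = 18;  u_290 = 95
  u_291 = 187;  u_292 = 62;  u_293 = 109;  u_294 = 173;  u_295 = 122;  u_296 = 15
  u_297 = 67;  u_298 = 54;  u_299 = 93;  u_300 = 37;  u_301 = 162;  u_302 = 127
  u_303 = 203;  u_304 = 110;  u_305 = 141;  u_306 = 157;  u_307 = 138;  u_308 = 175
  u_309 = 83;  u_310 = 230;  u_311 = 253;  u_312 = 21;  u_313 = 50;  u_314 = 159
  u_315 = 219;  u_316 = 158;  u_317 = 173;  u_318 = 141;  u_319 = 154;  u_320 = 79
  u_321 = 99;  u_322 = 150;  u_323 = 157;  u_324 = 5;  u_325 = 194;  u_326 = 191
  u_327 = 235;  u_328 = 206;  u_329 = 205;  u_330 = 125;  u_331 = 170;  u_332 = 239
  u_333 = 115;  u_334 = 70;  u_335 = 61;  u_336 = 245;  u_337 = 82;  u_338 = 223
  u_339 = 251;  u_340 = 254;  u_341 = 237;  u_342 = 109;  u_343 = 186;  u_344 = 143
  u_345 = 131;  u_346 = 246;  u_347 = 221;  u_348 = 229;  u_349 = 226;  u_350 = 255
  u_351 = 11;  u_352 = 46;  u_353 = 13;  u_354 = 93;  u_355 = 202;  u_356 = 47
  u_357 = 147;  u_358 = 166;  u_359 = 125;  u_360 = 213;  u_361 = 114;  u_362 = 31
  u_363 = 27;  u_364 = 94;  u_365 = 45;  u_366 = 77;  u_367 = 218;  u_368 = 207
  u_369 = 163;  u_370 = 86;  u_371 = 29;  u_372 = 197;  u_373 = 2;  u_374 = 63
  u_375 = 43;  u_376 = 142;  u_377 = 77;  u_378 = 61;  u_379 = 234;  u_380 = 111
  u_381 = 179;  u_382 = 6;  u_383 = 189;  u_384 = 181;  u_385 = 146;  u_386 = 95
  u_387 = 59;  u_388 = 190;  u_389 = 109;  u_390 = 45;  u_391 = 250
u_392 = 162·250 + 82·45 + 149·109 = 15
u_393 = 162·15 + 82·250 + 149·45 = 195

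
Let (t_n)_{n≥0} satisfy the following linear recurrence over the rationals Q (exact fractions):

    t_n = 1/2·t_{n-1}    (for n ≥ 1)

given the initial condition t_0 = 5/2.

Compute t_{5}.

5/64

t_1 = 1/2·5/2 = 5/4
t_2 = 1/2·5/4 = 5/8
t_3 = 1/2·5/8 = 5/16
t_4 = 1/2·5/16 = 5/32
t_5 = 1/2·5/32 = 5/64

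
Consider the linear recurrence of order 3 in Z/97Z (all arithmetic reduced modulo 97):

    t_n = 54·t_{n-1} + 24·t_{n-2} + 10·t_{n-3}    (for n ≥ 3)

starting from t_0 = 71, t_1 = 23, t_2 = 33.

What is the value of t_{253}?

94

t_3 = 54·33 + 24·23 + 10·71 = 37
t_4 = 54·37 + 24·33 + 10·23 = 13
t_5 = 54·13 + 24·37 + 10·33 = 77
t_6 = 54·77 + 24·13 + 10·37 = 87
t_7 = 54·87 + 24·77 + 10·13 = 80
t_8 = 54·80 + 24·87 + 10·77 = 0
Continuing the recurrence:
  t_9 = 74;  t_10 = 43;  t_11 = 24;  t_12 = 61;  t_13 = 32;  t_14 = 37
  t_15 = 78;  t_16 = 85;  t_17 = 42;  t_18 = 44;  t_19 = 63;  t_20 = 28
  t_21 = 69;  t_22 = 81;  t_23 = 5;  t_24 = 91;  t_25 = 24;  t_26 = 38
  t_27 = 46;  t_28 = 47;  t_29 = 45;  t_30 = 41;  t_31 = 78;  t_32 = 20
  t_33 = 64;  t_34 = 60;  t_35 = 29;  t_36 = 57;  t_37 = 9;  t_38 = 10
  t_39 = 65;  t_40 = 57;  t_41 = 82;  t_42 = 44;  t_43 = 64;  t_44 = 94
  t_45 = 68;  t_46 = 69;  t_47 = 90;  t_48 = 18;  t_49 = 39;  t_50 = 43
  t_51 = 43;  t_52 = 58;  t_53 = 35;  t_54 = 26;  t_55 = 11;  t_56 = 16
  t_57 = 30;  t_58 = 77;  t_59 = 91;  t_60 = 78;  t_61 = 85;  t_62 = 0
  t_63 = 7;  t_64 = 64;  t_65 = 35;  t_66 = 4;  t_67 = 47;  t_68 = 74
  t_69 = 23;  t_70 = 93;  t_71 = 9;  t_72 = 38;  t_73 = 94;  t_74 = 64
  t_75 = 78;  t_76 = 92;  t_77 = 11;  t_78 = 90;  t_79 = 30;  t_80 = 10
  t_81 = 26;  t_82 = 4;  t_83 = 67;  t_84 = 94;  t_85 = 31;  t_86 = 41
  t_87 = 18;  t_88 = 35;  t_89 = 16;  t_90 = 41;  t_91 = 38;  t_92 = 92
  t_93 = 82;  t_94 = 32;  t_95 = 57;  t_96 = 10;  t_97 = 94;  t_98 = 66
  t_99 = 3;  t_100 = 67;  t_101 = 82;  t_102 = 52;  t_103 = 14;  t_104 = 11
  t_105 = 92;  t_106 = 37;  t_107 = 48;  t_108 = 35;  t_109 = 17;  t_110 = 7
  t_111 = 69;  t_112 = 87;  t_113 = 22;  t_114 = 86;  t_115 = 28;  t_116 = 13
  t_117 = 3;  t_118 = 75;  t_119 = 81;  t_120 = 93;  t_121 = 53;  t_122 = 84
  t_123 = 45;  t_124 = 29;  t_125 = 91;  t_126 = 46;  t_127 = 11;  t_128 = 86
  t_129 = 33;  t_130 = 76;  t_131 = 33;  t_132 = 56;  t_133 = 17;  t_134 = 70
  t_135 = 92;  t_136 = 28;  t_137 = 55;  t_138 = 3;  t_139 = 16;  t_140 = 31
  t_141 = 51;  t_142 = 69;  t_143 = 22;  t_144 = 56;  t_145 = 71;  t_146 = 63
  t_147 = 40;  t_148 = 17;  t_149 = 83;  t_150 = 52;  t_151 = 23;  t_152 = 22
  t_153 = 29;  t_154 = 93;  t_155 = 21;  t_156 = 67;  t_157 = 8;  t_158 = 19
  t_159 = 45;  t_160 = 56;  t_161 = 26;  t_162 = 94;  t_163 = 52;  t_164 = 86
  t_165 = 42;  t_166 = 2;  t_167 = 36;  t_168 = 84;  t_169 = 85;  t_170 = 79
  t_171 = 65;  t_172 = 48;  t_173 = 92;  t_174 = 77;  t_175 = 56;  t_176 = 69
  t_177 = 20;  t_178 = 95;  t_179 = 92;  t_180 = 76;  t_181 = 84;  t_182 = 5
  t_183 = 39;  t_184 = 59;  t_185 = 1;  t_186 = 17;  t_187 = 77;  t_188 = 17
  t_189 = 26;  t_190 = 60;  t_191 = 57;  t_192 = 25;  t_193 = 20;  t_194 = 19
  t_195 = 10;  t_196 = 32;  t_197 = 24;  t_198 = 30;  t_199 = 91;  t_200 = 54
  t_201 = 65;  t_202 = 90;  t_203 = 73;  t_204 = 59;  t_205 = 18;  t_206 = 14
  t_207 = 32;  t_208 = 13;  t_209 = 58;  t_210 = 78;  t_211 = 11;  t_212 = 39
  t_213 = 46;  t_214 = 38;  t_215 = 54;  t_216 = 20;  t_217 = 40;  t_218 = 76
  t_219 = 26;  t_220 = 39;  t_221 = 95;  t_222 = 21;  t_223 = 21;  t_224 = 66
  t_225 = 10;  t_226 = 6;  t_227 = 60;  t_228 = 89;  t_229 = 1;  t_230 = 74
  t_231 = 60;  t_232 = 79;  t_233 = 44;  t_234 = 22;  t_235 = 27;  t_236 = 1
  t_237 = 49;  t_238 = 30;  t_239 = 90;  t_240 = 56;  t_241 = 52;  t_242 = 8
  t_243 = 9;  t_244 = 34;  t_245 = 95;  t_246 = 22;  t_247 = 25;  t_248 = 15
  t_249 = 78;  t_250 = 69;  t_251 = 25
t_252 = 54·25 + 24·69 + 10·78 = 3
t_253 = 54·3 + 24·25 + 10·69 = 94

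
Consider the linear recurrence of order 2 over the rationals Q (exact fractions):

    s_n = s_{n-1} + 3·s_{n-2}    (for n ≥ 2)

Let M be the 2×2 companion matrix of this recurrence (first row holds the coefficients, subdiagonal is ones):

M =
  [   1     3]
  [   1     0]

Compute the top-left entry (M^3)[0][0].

(M^3)[0][0] is the top entry after applying M 3 times to the unit state (1, 0). Equivalently it is h_{4} for the auxiliary sequence (h_n) obeying the same recurrence with h_1 = 1 and h_i = 0 for 0 ≤ i < 1:
h_2 = 1·1 + 3·0 = 1
h_3 = 1·1 + 3·1 = 4
h_4 = 1·4 + 3·1 = 7

7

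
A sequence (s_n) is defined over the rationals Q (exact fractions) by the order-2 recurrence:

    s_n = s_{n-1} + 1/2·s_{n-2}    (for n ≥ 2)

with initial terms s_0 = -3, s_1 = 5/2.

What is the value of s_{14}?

s_2 = 1·5/2 + 1/2·-3 = 1
s_3 = 1·1 + 1/2·5/2 = 9/4
s_4 = 1·9/4 + 1/2·1 = 11/4
s_5 = 1·11/4 + 1/2·9/4 = 31/8
s_6 = 1·31/8 + 1/2·11/4 = 21/4
s_7 = 1·21/4 + 1/2·31/8 = 115/16
s_8 = 1·115/16 + 1/2·21/4 = 157/16
s_9 = 1·157/16 + 1/2·115/16 = 429/32
s_10 = 1·429/32 + 1/2·157/16 = 293/16
s_11 = 1·293/16 + 1/2·429/32 = 1601/64
s_12 = 1·1601/64 + 1/2·293/16 = 2187/64
s_13 = 1·2187/64 + 1/2·1601/64 = 5975/128
s_14 = 1·5975/128 + 1/2·2187/64 = 4081/64

4081/64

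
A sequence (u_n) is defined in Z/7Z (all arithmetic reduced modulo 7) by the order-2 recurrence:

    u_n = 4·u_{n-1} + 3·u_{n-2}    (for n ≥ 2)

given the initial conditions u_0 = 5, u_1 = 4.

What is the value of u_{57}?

u_2 = 4·4 + 3·5 = 3
u_3 = 4·3 + 3·4 = 3
u_4 = 4·3 + 3·3 = 0
u_5 = 4·0 + 3·3 = 2
u_6 = 4·2 + 3·0 = 1
u_7 = 4·1 + 3·2 = 3
u_8 = 4·3 + 3·1 = 1
u_9 = 4·1 + 3·3 = 6
u_10 = 4·6 + 3·1 = 6
u_11 = 4·6 + 3·6 = 0
u_12 = 4·0 + 3·6 = 4
u_13 = 4·4 + 3·0 = 2
u_14 = 4·2 + 3·4 = 6
u_15 = 4·6 + 3·2 = 2
u_16 = 4·2 + 3·6 = 5
u_17 = 4·5 + 3·2 = 5
u_18 = 4·5 + 3·5 = 0
u_19 = 4·0 + 3·5 = 1
u_20 = 4·1 + 3·0 = 4
u_21 = 4·4 + 3·1 = 5
u_22 = 4·5 + 3·4 = 4
(u_21, u_22) = (5, 4) = (u_0, u_1), so the sequence has period 21.
57 ≡ 15 (mod 21), hence u_57 = u_15 = 2.

2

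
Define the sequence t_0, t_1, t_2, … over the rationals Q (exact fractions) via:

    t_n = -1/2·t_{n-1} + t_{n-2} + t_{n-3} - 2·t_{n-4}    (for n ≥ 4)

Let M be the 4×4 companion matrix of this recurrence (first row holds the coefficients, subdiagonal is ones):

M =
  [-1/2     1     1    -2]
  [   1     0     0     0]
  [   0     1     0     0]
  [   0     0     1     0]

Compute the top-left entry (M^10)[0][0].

(M^10)[0][0] is the top entry after applying M 10 times to the unit state (1, 0, 0, 0). Equivalently it is h_{13} for the auxiliary sequence (h_n) obeying the same recurrence with h_3 = 1 and h_i = 0 for 0 ≤ i < 3:
h_4 = -1/2·1 + 1·0 + 1·0 + -2·0 = -1/2
h_5 = -1/2·-1/2 + 1·1 + 1·0 + -2·0 = 5/4
h_6 = -1/2·5/4 + 1·-1/2 + 1·1 + -2·0 = -1/8
h_7 = -1/2·-1/8 + 1·5/4 + 1·-1/2 + -2·1 = -19/16
h_8 = -1/2·-19/16 + 1·-1/8 + 1·5/4 + -2·-1/2 = 87/32
h_9 = -1/2·87/32 + 1·-19/16 + 1·-1/8 + -2·5/4 = -331/64
h_10 = -1/2·-331/64 + 1·87/32 + 1·-19/16 + -2·-1/8 = 559/128
h_11 = -1/2·559/128 + 1·-331/64 + 1·87/32 + -2·-19/16 = -579/256
h_12 = -1/2·-579/256 + 1·559/128 + 1·-331/64 + -2·87/32 = -2617/512
h_13 = -1/2·-2617/512 + 1·-579/256 + 1·559/128 + -2·-331/64 = 15365/1024

15365/1024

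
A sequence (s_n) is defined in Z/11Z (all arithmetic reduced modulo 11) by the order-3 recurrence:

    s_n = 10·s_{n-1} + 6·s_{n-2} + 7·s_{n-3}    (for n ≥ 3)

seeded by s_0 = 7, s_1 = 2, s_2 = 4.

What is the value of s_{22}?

s_3 = 10·4 + 6·2 + 7·7 = 2
s_4 = 10·2 + 6·4 + 7·2 = 3
s_5 = 10·3 + 6·2 + 7·4 = 4
s_6 = 10·4 + 6·3 + 7·2 = 6
s_7 = 10·6 + 6·4 + 7·3 = 6
s_8 = 10·6 + 6·6 + 7·4 = 3
s_9 = 10·3 + 6·6 + 7·6 = 9
s_10 = 10·9 + 6·3 + 7·6 = 7
s_11 = 10·7 + 6·9 + 7·3 = 2
s_12 = 10·2 + 6·7 + 7·9 = 4
(s_10, s_11, s_12) = (7, 2, 4) = (s_0, s_1, s_2), so the sequence has period 10.
22 ≡ 2 (mod 10), hence s_22 = s_2 = 4.

4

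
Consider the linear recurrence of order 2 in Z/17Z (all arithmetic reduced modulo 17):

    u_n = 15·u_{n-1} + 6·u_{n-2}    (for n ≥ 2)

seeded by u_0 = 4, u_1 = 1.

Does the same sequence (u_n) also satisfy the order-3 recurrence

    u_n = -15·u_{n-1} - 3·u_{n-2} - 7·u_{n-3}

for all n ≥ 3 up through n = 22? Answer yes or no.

Terms u_0..u_22: 4, 1, 5, 13, 4, 2, 3, 6, 6, 7, 5, 15, 0, 5, 7, 16, 10, 8, 10, 11, 4, 7, 10
n=3: candidate gives 13, actual u_3 = 13 ✓
n=4: candidate gives 4, actual u_4 = 4 ✓
n=5: candidate gives 2, actual u_5 = 2 ✓
n=6: candidate gives 3, actual u_6 = 3 ✓
n=7: candidate gives 6, actual u_7 = 6 ✓
n=8: candidate gives 6, actual u_8 = 6 ✓
n=9: candidate gives 7, actual u_9 = 7 ✓
n=10: candidate gives 5, actual u_10 = 5 ✓
n=11: candidate gives 15, actual u_11 = 15 ✓
n=12: candidate gives 0, actual u_12 = 0 ✓
n=13: candidate gives 5, actual u_13 = 5 ✓
n=14: candidate gives 7, actual u_14 = 7 ✓
n=15: candidate gives 16, actual u_15 = 16 ✓
n=16: candidate gives 10, actual u_16 = 10 ✓
n=17: candidate gives 8, actual u_17 = 8 ✓
n=18: candidate gives 10, actual u_18 = 10 ✓
n=19: candidate gives 11, actual u_19 = 11 ✓
n=20: candidate gives 4, actual u_20 = 4 ✓
n=21: candidate gives 7, actual u_21 = 7 ✓
n=22: candidate gives 10, actual u_22 = 10 ✓

yes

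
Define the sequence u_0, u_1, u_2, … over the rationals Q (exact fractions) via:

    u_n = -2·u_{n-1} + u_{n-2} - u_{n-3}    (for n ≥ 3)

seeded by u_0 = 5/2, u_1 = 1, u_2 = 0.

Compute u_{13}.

u_3 = -2·0 + 1·1 + -1·5/2 = -3/2
u_4 = -2·-3/2 + 1·0 + -1·1 = 2
u_5 = -2·2 + 1·-3/2 + -1·0 = -11/2
u_6 = -2·-11/2 + 1·2 + -1·-3/2 = 29/2
u_7 = -2·29/2 + 1·-11/2 + -1·2 = -73/2
u_8 = -2·-73/2 + 1·29/2 + -1·-11/2 = 93
u_9 = -2·93 + 1·-73/2 + -1·29/2 = -237
u_10 = -2·-237 + 1·93 + -1·-73/2 = 1207/2
u_11 = -2·1207/2 + 1·-237 + -1·93 = -1537
u_12 = -2·-1537 + 1·1207/2 + -1·-237 = 7829/2
u_13 = -2·7829/2 + 1·-1537 + -1·1207/2 = -19939/2

-19939/2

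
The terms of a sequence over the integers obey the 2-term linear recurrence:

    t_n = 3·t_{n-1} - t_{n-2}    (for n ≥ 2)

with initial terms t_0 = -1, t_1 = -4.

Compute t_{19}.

-141422324

t_2 = 3·-4 + -1·-1 = -11
t_3 = 3·-11 + -1·-4 = -29
t_4 = 3·-29 + -1·-11 = -76
t_5 = 3·-76 + -1·-29 = -199
t_6 = 3·-199 + -1·-76 = -521
t_7 = 3·-521 + -1·-199 = -1364
t_8 = 3·-1364 + -1·-521 = -3571
t_9 = 3·-3571 + -1·-1364 = -9349
t_10 = 3·-9349 + -1·-3571 = -24476
t_11 = 3·-24476 + -1·-9349 = -64079
t_12 = 3·-64079 + -1·-24476 = -167761
t_13 = 3·-167761 + -1·-64079 = -439204
t_14 = 3·-439204 + -1·-167761 = -1149851
t_15 = 3·-1149851 + -1·-439204 = -3010349
t_16 = 3·-3010349 + -1·-1149851 = -7881196
t_17 = 3·-7881196 + -1·-3010349 = -20633239
t_18 = 3·-20633239 + -1·-7881196 = -54018521
t_19 = 3·-54018521 + -1·-20633239 = -141422324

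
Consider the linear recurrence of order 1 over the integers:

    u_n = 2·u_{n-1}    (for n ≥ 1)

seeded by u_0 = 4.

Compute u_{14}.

u_1 = 2·4 = 8
u_2 = 2·8 = 16
u_3 = 2·16 = 32
u_4 = 2·32 = 64
u_5 = 2·64 = 128
u_6 = 2·128 = 256
u_7 = 2·256 = 512
u_8 = 2·512 = 1024
u_9 = 2·1024 = 2048
u_10 = 2·2048 = 4096
u_11 = 2·4096 = 8192
u_12 = 2·8192 = 16384
u_13 = 2·16384 = 32768
u_14 = 2·32768 = 65536

65536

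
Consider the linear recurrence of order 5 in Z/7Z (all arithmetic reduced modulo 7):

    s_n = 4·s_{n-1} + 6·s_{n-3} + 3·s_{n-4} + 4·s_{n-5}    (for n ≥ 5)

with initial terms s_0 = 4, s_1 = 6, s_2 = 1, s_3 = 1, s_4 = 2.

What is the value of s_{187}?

s_5 = 4·2 + 0·1 + 6·1 + 3·6 + 4·4 = 6
s_6 = 4·6 + 0·2 + 6·1 + 3·1 + 4·6 = 1
s_7 = 4·1 + 0·6 + 6·2 + 3·1 + 4·1 = 2
s_8 = 4·2 + 0·1 + 6·6 + 3·2 + 4·1 = 5
s_9 = 4·5 + 0·2 + 6·1 + 3·6 + 4·2 = 3
s_10 = 4·3 + 0·5 + 6·2 + 3·1 + 4·6 = 2
Continuing the recurrence:
  s_11 = 6;  s_12 = 2;  s_13 = 0;  s_14 = 5;  s_15 = 2;  s_16 = 3
  s_17 = 1;  s_18 = 3;  s_19 = 0;  s_20 = 2;  s_21 = 6;  s_22 = 2
  s_23 = 4;  s_24 = 2;  s_25 = 4;  s_26 = 0;  s_27 = 4;  s_28 = 6
  s_29 = 2;  s_30 = 6;  s_31 = 2;  s_32 = 5;  s_33 = 2;  s_34 = 4
  s_35 = 6;  s_36 = 3;  s_37 = 6;  s_38 = 3;  s_39 = 1;  s_40 = 3
  s_41 = 4;  s_42 = 6;  s_43 = 1;  s_44 = 6;  s_45 = 0;  s_46 = 5
  s_47 = 6;  s_48 = 4;  s_49 = 0;  s_50 = 2;  s_51 = 0;  s_52 = 1
  s_53 = 4;  s_54 = 1;  s_55 = 4;  s_56 = 1;  s_57 = 5;  s_58 = 0
  s_59 = 1;  s_60 = 4;  s_61 = 0;  s_62 = 5;  s_63 = 5;  s_64 = 1
  s_65 = 1;  s_66 = 0;  s_67 = 6;  s_68 = 4;  s_69 = 2;  s_70 = 6
  s_71 = 3;  s_72 = 4;  s_73 = 4;  s_74 = 4;  s_75 = 3;  s_76 = 4
  s_77 = 5;  s_78 = 3;  s_79 = 5;  s_80 = 4;  s_81 = 2;  s_82 = 4
  s_83 = 4;  s_84 = 4;  s_85 = 6;  s_86 = 5;  s_87 = 2;  s_88 = 2
  s_89 = 2;  s_90 = 3;  s_91 = 1;  s_92 = 2;  s_93 = 5;  s_94 = 1
  s_95 = 3;  s_96 = 3;  s_97 = 6;  s_98 = 2;  s_99 = 4;  s_100 = 3
  s_101 = 5;  s_102 = 4;  s_103 = 5;  s_104 = 5;  s_105 = 1;  s_106 = 3
  s_107 = 3;  s_108 = 4;  s_109 = 1;  s_110 = 0;  s_111 = 3;  s_112 = 0
  s_113 = 5;  s_114 = 0;  s_115 = 2;  s_116 = 1;  s_117 = 5;  s_118 = 3
  s_119 = 3;  s_120 = 4;  s_121 = 4;  s_122 = 0;  s_123 = 3;  s_124 = 4
  s_125 = 2;  s_126 = 0;  s_127 = 5;  s_128 = 0;  s_129 = 1;  s_130 = 0
  s_131 = 1;  s_132 = 2;  s_133 = 4;  s_134 = 5;  s_135 = 0;  s_136 = 6
  s_137 = 4;  s_138 = 5;  s_139 = 6;  s_140 = 3;  s_141 = 1;  s_142 = 1
  s_143 = 4;  s_144 = 6;  s_145 = 3;  s_146 = 1;  s_147 = 0;  s_148 = 3
  s_149 = 2;  s_150 = 2;  s_151 = 2;  s_152 = 1;  s_153 = 6;  s_154 = 1
  s_155 = 3;  s_156 = 3;  s_157 = 5;  s_158 = 2;  s_159 = 4;  s_160 = 4
  s_161 = 6;  s_162 = 4;  s_163 = 4;  s_164 = 3;  s_165 = 0;  s_166 = 4
  s_167 = 6;  s_168 = 0;  s_169 = 1;  s_170 = 3;  s_171 = 4;  s_172 = 4
  s_173 = 2;  s_174 = 3;  s_175 = 4;  s_176 = 0;  s_177 = 5;  s_178 = 5
  s_179 = 2;  s_180 = 5;  s_181 = 2;  s_182 = 6;  s_183 = 3;  s_184 = 5
  s_185 = 5
s_186 = 4·5 + 0·5 + 6·3 + 3·6 + 4·2 = 1
s_187 = 4·1 + 0·5 + 6·5 + 3·3 + 4·6 = 4

4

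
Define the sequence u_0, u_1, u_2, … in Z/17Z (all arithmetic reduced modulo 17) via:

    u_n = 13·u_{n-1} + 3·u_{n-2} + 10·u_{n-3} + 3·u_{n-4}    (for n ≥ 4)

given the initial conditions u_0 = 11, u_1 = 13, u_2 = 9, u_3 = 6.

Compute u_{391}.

u_4 = 13·6 + 3·9 + 10·13 + 3·11 = 13
u_5 = 13·13 + 3·6 + 10·9 + 3·13 = 10
u_6 = 13·10 + 3·13 + 10·6 + 3·9 = 1
u_7 = 13·1 + 3·10 + 10·13 + 3·6 = 4
u_8 = 13·4 + 3·1 + 10·10 + 3·13 = 7
u_9 = 13·7 + 3·4 + 10·1 + 3·10 = 7
u_10 = 13·7 + 3·7 + 10·4 + 3·1 = 2
u_11 = 13·2 + 3·7 + 10·7 + 3·4 = 10
u_12 = 13·10 + 3·2 + 10·7 + 3·7 = 6
u_13 = 13·6 + 3·10 + 10·2 + 3·7 = 13
u_14 = 13·13 + 3·6 + 10·10 + 3·2 = 4
u_15 = 13·4 + 3·13 + 10·6 + 3·10 = 11
u_16 = 13·11 + 3·4 + 10·13 + 3·6 = 14
u_17 = 13·14 + 3·11 + 10·4 + 3·13 = 5
u_18 = 13·5 + 3·14 + 10·11 + 3·4 = 8
u_19 = 13·8 + 3·5 + 10·14 + 3·11 = 3
u_20 = 13·3 + 3·8 + 10·5 + 3·14 = 2
u_21 = 13·2 + 3·3 + 10·8 + 3·5 = 11
u_22 = 13·11 + 3·2 + 10·3 + 3·8 = 16
u_23 = 13·16 + 3·11 + 10·2 + 3·3 = 15
u_24 = 13·15 + 3·16 + 10·11 + 3·2 = 2
u_25 = 13·2 + 3·15 + 10·16 + 3·11 = 9
u_26 = 13·9 + 3·2 + 10·15 + 3·16 = 15
u_27 = 13·15 + 3·9 + 10·2 + 3·15 = 15
u_28 = 13·15 + 3·15 + 10·9 + 3·2 = 13
u_29 = 13·13 + 3·15 + 10·15 + 3·9 = 0
u_30 = 13·0 + 3·13 + 10·15 + 3·15 = 13
u_31 = 13·13 + 3·0 + 10·13 + 3·15 = 4
u_32 = 13·4 + 3·13 + 10·0 + 3·13 = 11
u_33 = 13·11 + 3·4 + 10·13 + 3·0 = 13
u_34 = 13·13 + 3·11 + 10·4 + 3·13 = 9
u_35 = 13·9 + 3·13 + 10·11 + 3·4 = 6
(u_32, u_33, u_34, u_35) = (11, 13, 9, 6) = (u_0, u_1, u_2, u_3), so the sequence has period 32.
391 ≡ 7 (mod 32), hence u_391 = u_7 = 4.

4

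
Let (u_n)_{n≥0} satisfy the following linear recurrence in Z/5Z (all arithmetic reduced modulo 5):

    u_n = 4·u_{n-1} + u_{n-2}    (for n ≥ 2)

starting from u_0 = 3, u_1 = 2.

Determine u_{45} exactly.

u_2 = 4·2 + 1·3 = 1
u_3 = 4·1 + 1·2 = 1
u_4 = 4·1 + 1·1 = 0
u_5 = 4·0 + 1·1 = 1
u_6 = 4·1 + 1·0 = 4
u_7 = 4·4 + 1·1 = 2
u_8 = 4·2 + 1·4 = 2
u_9 = 4·2 + 1·2 = 0
u_10 = 4·0 + 1·2 = 2
u_11 = 4·2 + 1·0 = 3
u_12 = 4·3 + 1·2 = 4
u_13 = 4·4 + 1·3 = 4
u_14 = 4·4 + 1·4 = 0
u_15 = 4·0 + 1·4 = 4
u_16 = 4·4 + 1·0 = 1
u_17 = 4·1 + 1·4 = 3
u_18 = 4·3 + 1·1 = 3
u_19 = 4·3 + 1·3 = 0
u_20 = 4·0 + 1·3 = 3
u_21 = 4·3 + 1·0 = 2
(u_20, u_21) = (3, 2) = (u_0, u_1), so the sequence has period 20.
45 ≡ 5 (mod 20), hence u_45 = u_5 = 1.

1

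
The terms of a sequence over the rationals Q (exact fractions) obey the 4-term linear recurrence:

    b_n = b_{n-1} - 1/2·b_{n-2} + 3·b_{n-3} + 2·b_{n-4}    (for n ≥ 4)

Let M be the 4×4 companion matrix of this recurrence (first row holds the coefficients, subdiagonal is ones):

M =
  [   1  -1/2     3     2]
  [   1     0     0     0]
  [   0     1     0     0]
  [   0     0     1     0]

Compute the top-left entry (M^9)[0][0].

1985/16

(M^9)[0][0] is the top entry after applying M 9 times to the unit state (1, 0, 0, 0). Equivalently it is h_{12} for the auxiliary sequence (h_n) obeying the same recurrence with h_3 = 1 and h_i = 0 for 0 ≤ i < 3:
h_4 = 1·1 + -1/2·0 + 3·0 + 2·0 = 1
h_5 = 1·1 + -1/2·1 + 3·0 + 2·0 = 1/2
h_6 = 1·1/2 + -1/2·1 + 3·1 + 2·0 = 3
h_7 = 1·3 + -1/2·1/2 + 3·1 + 2·1 = 31/4
h_8 = 1·31/4 + -1/2·3 + 3·1/2 + 2·1 = 39/4
h_9 = 1·39/4 + -1/2·31/4 + 3·3 + 2·1/2 = 127/8
h_10 = 1·127/8 + -1/2·39/4 + 3·31/4 + 2·3 = 161/4
h_11 = 1·161/4 + -1/2·127/8 + 3·39/4 + 2·31/4 = 1233/16
h_12 = 1·1233/16 + -1/2·161/4 + 3·127/8 + 2·39/4 = 1985/16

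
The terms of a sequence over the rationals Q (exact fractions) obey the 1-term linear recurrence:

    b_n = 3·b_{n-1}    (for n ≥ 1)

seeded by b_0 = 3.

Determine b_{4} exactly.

243

b_1 = 3·3 = 9
b_2 = 3·9 = 27
b_3 = 3·27 = 81
b_4 = 3·81 = 243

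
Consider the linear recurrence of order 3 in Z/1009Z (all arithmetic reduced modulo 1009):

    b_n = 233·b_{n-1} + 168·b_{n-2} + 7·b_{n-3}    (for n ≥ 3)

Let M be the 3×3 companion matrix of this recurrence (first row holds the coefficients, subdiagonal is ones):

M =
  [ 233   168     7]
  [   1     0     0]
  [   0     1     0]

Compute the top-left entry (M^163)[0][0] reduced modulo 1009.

(M^163)[0][0] is the top entry after applying M 163 times to the unit state (1, 0, 0). Equivalently it is h_{165} for the auxiliary sequence (h_n) obeying the same recurrence with h_2 = 1 and h_i = 0 for 0 ≤ i < 2:
h_3 = 233·1 + 168·0 + 7·0 = 233
h_4 = 233·233 + 168·1 + 7·0 = 980
h_5 = 233·980 + 168·233 + 7·1 = 106
h_6 = 233·106 + 168·980 + 7·233 = 268
h_7 = 233·268 + 168·106 + 7·980 = 338
h_8 = 233·338 + 168·268 + 7·106 = 413
Continuing the recurrence:
  h_9 = 512;  h_10 = 345;  h_11 = 789;  h_12 = 194;  h_13 = 567;  h_14 = 714
  h_15 = 636;  h_16 = 688;  h_17 = 729;  h_18 = 310;  h_19 = 745;  h_20 = 716
  h_21 = 539;  h_22 = 858;  h_23 = 850;  h_24 = 889;  h_25 = 775;  h_26 = 889
  h_27 = 500;  h_28 = 865;  h_29 = 167;  h_30 = 57;  h_31 = 978;  h_32 = 495
  h_33 = 545;  h_34 = 56;  h_35 = 110;  h_36 = 511;  h_37 = 711;  h_38 = 31
  h_39 = 87;  h_40 = 186;  h_41 = 658;  h_42 = 524;  h_43 = 859;  h_44 = 175
  h_45 = 72;  h_46 = 730;  h_47 = 782;  h_48 = 632;  h_49 = 213;  h_50 = 848
  h_51 = 677;  h_52 = 5;  h_53 = 766;  h_54 = 419;  h_55 = 334;  h_56 = 208
  h_57 = 555;  h_58 = 112;  h_59 = 721;  h_60 = 1002;  h_61 = 210;  h_62 = 333
  h_63 = 821;  h_64 = 493;  h_65 = 860;  h_66 = 377;  h_67 = 675;  h_68 = 615
  h_69 = 21;  h_70 = 939;  h_71 = 604;  h_72 = 976;  h_73 = 465;  h_74 = 75
  h_75 = 518;  h_76 = 334;  h_77 = 904;  h_78 = 967;  h_79 = 137;  h_80 = 923
  h_81 = 666;  h_82 = 429;  h_83 = 362;  h_84 = 649;  h_85 = 119;  h_86 = 51
  h_87 = 94;  h_88 = 24;  h_89 = 552;  h_90 = 118;  h_91 = 327;  h_92 = 997
  h_93 = 498;  h_94 = 272;  h_95 = 651;  h_96 = 74;  h_97 = 371;  h_98 = 514
  h_99 = 988;  h_100 = 309;  h_101 = 428;  h_102 = 139;  h_103 = 509;  h_104 = 658
  h_105 = 666;  h_106 = 891;  h_107 = 208;  h_108 = 5;  h_109 = 977;  h_110 = 894
  h_111 = 152;  h_112 = 737;  h_113 = 706;  h_114 = 804;  h_115 = 327;  h_116 = 279
  h_117 = 455;  h_118 = 799;  h_119 = 202;  h_120 = 845;  h_121 = 308;  h_122 = 221
  h_123 = 180;  h_124 = 504;  h_125 = 896;  h_126 = 72;  h_127 = 311;  h_128 = 21
  h_129 = 132;  h_130 = 137;  h_131 = 767;  h_132 = 851;  h_133 = 173;  h_134 = 972
  h_135 = 166;  h_136 = 376;  h_137 = 211;  h_138 = 485;  h_139 = 744;  h_140 = 23
  h_141 = 558;  h_142 = 853;  h_143 = 44;  h_144 = 58;  h_145 = 643;  h_146 = 449
  h_147 = 148;  h_148 = 400;  h_149 = 127;  h_150 = 963;  h_151 = 301;  h_152 = 736
  h_153 = 763;  h_154 = 834;  h_155 = 742;  h_156 = 504;  h_157 = 721;  h_158 = 564
  h_159 = 791;  h_160 = 573;  h_161 = 942;  h_162 = 425;  h_163 = 970
h_164 = 233·970 + 168·425 + 7·942 = 295
h_165 = 233·295 + 168·970 + 7·425 = 582

582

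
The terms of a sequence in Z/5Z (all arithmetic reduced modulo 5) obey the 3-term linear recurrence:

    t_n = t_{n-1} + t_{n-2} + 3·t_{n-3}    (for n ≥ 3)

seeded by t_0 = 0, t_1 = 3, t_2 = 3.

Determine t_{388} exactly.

t_3 = 1·3 + 1·3 + 3·0 = 1
t_4 = 1·1 + 1·3 + 3·3 = 3
t_5 = 1·3 + 1·1 + 3·3 = 3
t_6 = 1·3 + 1·3 + 3·1 = 4
t_7 = 1·4 + 1·3 + 3·3 = 1
t_8 = 1·1 + 1·4 + 3·3 = 4
t_9 = 1·4 + 1·1 + 3·4 = 2
t_10 = 1·2 + 1·4 + 3·1 = 4
t_11 = 1·4 + 1·2 + 3·4 = 3
t_12 = 1·3 + 1·4 + 3·2 = 3
t_13 = 1·3 + 1·3 + 3·4 = 3
t_14 = 1·3 + 1·3 + 3·3 = 0
t_15 = 1·0 + 1·3 + 3·3 = 2
t_16 = 1·2 + 1·0 + 3·3 = 1
t_17 = 1·1 + 1·2 + 3·0 = 3
t_18 = 1·3 + 1·1 + 3·2 = 0
t_19 = 1·0 + 1·3 + 3·1 = 1
t_20 = 1·1 + 1·0 + 3·3 = 0
t_21 = 1·0 + 1·1 + 3·0 = 1
t_22 = 1·1 + 1·0 + 3·1 = 4
t_23 = 1·4 + 1·1 + 3·0 = 0
t_24 = 1·0 + 1·4 + 3·1 = 2
t_25 = 1·2 + 1·0 + 3·4 = 4
t_26 = 1·4 + 1·2 + 3·0 = 1
t_27 = 1·1 + 1·4 + 3·2 = 1
t_28 = 1·1 + 1·1 + 3·4 = 4
t_29 = 1·4 + 1·1 + 3·1 = 3
t_30 = 1·3 + 1·4 + 3·1 = 0
t_31 = 1·0 + 1·3 + 3·4 = 0
t_32 = 1·0 + 1·0 + 3·3 = 4
t_33 = 1·4 + 1·0 + 3·0 = 4
t_34 = 1·4 + 1·4 + 3·0 = 3
t_35 = 1·3 + 1·4 + 3·4 = 4
t_36 = 1·4 + 1·3 + 3·4 = 4
t_37 = 1·4 + 1·4 + 3·3 = 2
t_38 = 1·2 + 1·4 + 3·4 = 3
t_39 = 1·3 + 1·2 + 3·4 = 2
t_40 = 1·2 + 1·3 + 3·2 = 1
t_41 = 1·1 + 1·2 + 3·3 = 2
t_42 = 1·2 + 1·1 + 3·2 = 4
t_43 = 1·4 + 1·2 + 3·1 = 4
t_44 = 1·4 + 1·4 + 3·2 = 4
t_45 = 1·4 + 1·4 + 3·4 = 0
t_46 = 1·0 + 1·4 + 3·4 = 1
t_47 = 1·1 + 1·0 + 3·4 = 3
t_48 = 1·3 + 1·1 + 3·0 = 4
t_49 = 1·4 + 1·3 + 3·1 = 0
t_50 = 1·0 + 1·4 + 3·3 = 3
t_51 = 1·3 + 1·0 + 3·4 = 0
t_52 = 1·0 + 1·3 + 3·0 = 3
t_53 = 1·3 + 1·0 + 3·3 = 2
t_54 = 1·2 + 1·3 + 3·0 = 0
t_55 = 1·0 + 1·2 + 3·3 = 1
t_56 = 1·1 + 1·0 + 3·2 = 2
t_57 = 1·2 + 1·1 + 3·0 = 3
t_58 = 1·3 + 1·2 + 3·1 = 3
t_59 = 1·3 + 1·3 + 3·2 = 2
t_60 = 1·2 + 1·3 + 3·3 = 4
t_61 = 1·4 + 1·2 + 3·3 = 0
t_62 = 1·0 + 1·4 + 3·2 = 0
t_63 = 1·0 + 1·0 + 3·4 = 2
t_64 = 1·2 + 1·0 + 3·0 = 2
t_65 = 1·2 + 1·2 + 3·0 = 4
t_66 = 1·4 + 1·2 + 3·2 = 2
t_67 = 1·2 + 1·4 + 3·2 = 2
t_68 = 1·2 + 1·2 + 3·4 = 1
t_69 = 1·1 + 1·2 + 3·2 = 4
t_70 = 1·4 + 1·1 + 3·2 = 1
t_71 = 1·1 + 1·4 + 3·1 = 3
t_72 = 1·3 + 1·1 + 3·4 = 1
t_73 = 1·1 + 1·3 + 3·1 = 2
t_74 = 1·2 + 1·1 + 3·3 = 2
t_75 = 1·2 + 1·2 + 3·1 = 2
t_76 = 1·2 + 1·2 + 3·2 = 0
t_77 = 1·0 + 1·2 + 3·2 = 3
t_78 = 1·3 + 1·0 + 3·2 = 4
t_79 = 1·4 + 1·3 + 3·0 = 2
t_80 = 1·2 + 1·4 + 3·3 = 0
t_81 = 1·0 + 1·2 + 3·4 = 4
t_82 = 1·4 + 1·0 + 3·2 = 0
t_83 = 1·0 + 1·4 + 3·0 = 4
t_84 = 1·4 + 1·0 + 3·4 = 1
t_85 = 1·1 + 1·4 + 3·0 = 0
t_86 = 1·0 + 1·1 + 3·4 = 3
t_87 = 1·3 + 1·0 + 3·1 = 1
t_88 = 1·1 + 1·3 + 3·0 = 4
t_89 = 1·4 + 1·1 + 3·3 = 4
t_90 = 1·4 + 1·4 + 3·1 = 1
t_91 = 1·1 + 1·4 + 3·4 = 2
t_92 = 1·2 + 1·1 + 3·4 = 0
t_93 = 1·0 + 1·2 + 3·1 = 0
t_94 = 1·0 + 1·0 + 3·2 = 1
t_95 = 1·1 + 1·0 + 3·0 = 1
t_96 = 1·1 + 1·1 + 3·0 = 2
t_97 = 1·2 + 1·1 + 3·1 = 1
t_98 = 1·1 + 1·2 + 3·1 = 1
t_99 = 1·1 + 1·1 + 3·2 = 3
t_100 = 1·3 + 1·1 + 3·1 = 2
t_101 = 1·2 + 1·3 + 3·1 = 3
t_102 = 1·3 + 1·2 + 3·3 = 4
t_103 = 1·4 + 1·3 + 3·2 = 3
t_104 = 1·3 + 1·4 + 3·3 = 1
t_105 = 1·1 + 1·3 + 3·4 = 1
t_106 = 1·1 + 1·1 + 3·3 = 1
t_107 = 1·1 + 1·1 + 3·1 = 0
t_108 = 1·0 + 1·1 + 3·1 = 4
t_109 = 1·4 + 1·0 + 3·1 = 2
t_110 = 1·2 + 1·4 + 3·0 = 1
t_111 = 1·1 + 1·2 + 3·4 = 0
t_112 = 1·0 + 1·1 + 3·2 = 2
t_113 = 1·2 + 1·0 + 3·1 = 0
t_114 = 1·0 + 1·2 + 3·0 = 2
t_115 = 1·2 + 1·0 + 3·2 = 3
t_116 = 1·3 + 1·2 + 3·0 = 0
t_117 = 1·0 + 1·3 + 3·2 = 4
t_118 = 1·4 + 1·0 + 3·3 = 3
t_119 = 1·3 + 1·4 + 3·0 = 2
t_120 = 1·2 + 1·3 + 3·4 = 2
t_121 = 1·2 + 1·2 + 3·3 = 3
t_122 = 1·3 + 1·2 + 3·2 = 1
t_123 = 1·1 + 1·3 + 3·2 = 0
t_124 = 1·0 + 1·1 + 3·3 = 0
t_125 = 1·0 + 1·0 + 3·1 = 3
t_126 = 1·3 + 1·0 + 3·0 = 3
(t_124, t_125, t_126) = (0, 3, 3) = (t_0, t_1, t_2), so the sequence has period 124.
388 ≡ 16 (mod 124), hence t_388 = t_16 = 1.

1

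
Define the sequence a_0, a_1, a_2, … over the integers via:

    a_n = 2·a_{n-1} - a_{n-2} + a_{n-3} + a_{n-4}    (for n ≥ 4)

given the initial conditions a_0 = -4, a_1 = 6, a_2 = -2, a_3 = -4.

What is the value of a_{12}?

a_4 = 2·-4 + -1·-2 + 1·6 + 1·-4 = -4
a_5 = 2·-4 + -1·-4 + 1·-2 + 1·6 = 0
a_6 = 2·0 + -1·-4 + 1·-4 + 1·-2 = -2
a_7 = 2·-2 + -1·0 + 1·-4 + 1·-4 = -12
a_8 = 2·-12 + -1·-2 + 1·0 + 1·-4 = -26
a_9 = 2·-26 + -1·-12 + 1·-2 + 1·0 = -42
a_10 = 2·-42 + -1·-26 + 1·-12 + 1·-2 = -72
a_11 = 2·-72 + -1·-42 + 1·-26 + 1·-12 = -140
a_12 = 2·-140 + -1·-72 + 1·-42 + 1·-26 = -276

-276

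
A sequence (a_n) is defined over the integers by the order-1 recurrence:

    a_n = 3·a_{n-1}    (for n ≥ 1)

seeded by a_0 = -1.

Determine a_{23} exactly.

a_1 = 3·-1 = -3
a_2 = 3·-3 = -9
a_3 = 3·-9 = -27
a_4 = 3·-27 = -81
a_5 = 3·-81 = -243
a_6 = 3·-243 = -729
a_7 = 3·-729 = -2187
a_8 = 3·-2187 = -6561
a_9 = 3·-6561 = -19683
a_10 = 3·-19683 = -59049
a_11 = 3·-59049 = -177147
a_12 = 3·-177147 = -531441
a_13 = 3·-531441 = -1594323
a_14 = 3·-1594323 = -4782969
a_15 = 3·-4782969 = -14348907
a_16 = 3·-14348907 = -43046721
a_17 = 3·-43046721 = -129140163
a_18 = 3·-129140163 = -387420489
a_19 = 3·-387420489 = -1162261467
a_20 = 3·-1162261467 = -3486784401
a_21 = 3·-3486784401 = -10460353203
a_22 = 3·-10460353203 = -31381059609
a_23 = 3·-31381059609 = -94143178827

-94143178827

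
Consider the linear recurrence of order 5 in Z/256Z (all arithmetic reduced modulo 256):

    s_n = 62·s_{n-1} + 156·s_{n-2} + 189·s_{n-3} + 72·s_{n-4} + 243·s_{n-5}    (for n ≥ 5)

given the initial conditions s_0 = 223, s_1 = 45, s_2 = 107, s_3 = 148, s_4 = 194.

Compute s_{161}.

s_5 = 62·194 + 156·148 + 189·107 + 72·45 + 243·223 = 128
s_6 = 62·128 + 156·194 + 189·148 + 72·107 + 243·45 = 75
s_7 = 62·75 + 156·128 + 189·194 + 72·148 + 243·107 = 149
s_8 = 62·149 + 156·75 + 189·128 + 72·194 + 243·148 = 86
s_9 = 62·86 + 156·149 + 189·75 + 72·128 + 243·194 = 37
s_10 = 62·37 + 156·86 + 189·149 + 72·75 + 243·128 = 247
Continuing the recurrence:
  s_11 = 245;  s_12 = 202;  s_13 = 157;  s_14 = 150;  s_15 = 127;  s_16 = 114
  s_17 = 164;  s_18 = 42;  s_19 = 96;  s_20 = 137;  s_21 = 6;  s_22 = 76
  s_23 = 19;  s_24 = 0;  s_25 = 107;  s_26 = 3;  s_27 = 106;  s_28 = 136
  s_29 = 215;  s_30 = 157;  s_31 = 27;  s_32 = 207;  s_33 = 15;  s_34 = 242
  s_35 = 50;  s_36 = 128;  s_37 = 215;  s_38 = 73;  s_39 = 248;  s_40 = 189
  s_41 = 195;  s_42 = 27;  s_43 = 242;  s_44 = 151;  s_45 = 56;  s_46 = 239
  s_47 = 46;  s_48 = 78;  s_49 = 116;  s_50 = 246;  s_51 = 167;  s_52 = 152
  s_53 = 220;  s_54 = 127;  s_55 = 132;  s_56 = 13;  s_57 = 129;  s_58 = 42
  s_59 = 14;  s_60 = 45;  s_61 = 15;  s_62 = 167;  s_63 = 157;  s_64 = 207
  s_65 = 8;  s_66 = 50;  s_67 = 124;  s_68 = 167;  s_69 = 169;  s_70 = 230
  s_71 = 81;  s_72 = 55;  s_73 = 137;  s_74 = 154;  s_75 = 125;  s_76 = 158
  s_77 = 223;  s_78 = 238;  s_79 = 132;  s_80 = 186;  s_81 = 228;  s_82 = 161
  s_83 = 74;  s_84 = 248;  s_85 = 179;  s_86 = 208;  s_87 = 47;  s_88 = 71
  s_89 = 38;  s_90 = 148;  s_91 = 19;  s_92 = 109;  s_93 = 83;  s_94 = 63
  s_95 = 35;  s_96 = 214;  s_97 = 122;  s_98 = 76;  s_99 = 99;  s_100 = 197
  s_101 = 152;  s_102 = 33;  s_103 = 11;  s_104 = 95;  s_105 = 210;  s_106 = 111
  s_107 = 104;  s_108 = 7;  s_109 = 66;  s_110 = 150;  s_111 = 84;  s_112 = 42
  s_113 = 79;  s_114 = 148;  s_115 = 0;  s_116 = 15;  s_117 = 252;  s_118 = 201
  s_119 = 205;  s_120 = 102;  s_121 = 34;  s_122 = 121;  s_123 = 199;  s_124 = 79
  s_125 = 29;  s_126 = 99;  s_127 = 204;  s_128 = 66;  s_129 = 136;  s_130 = 35
  s_131 = 109;  s_132 = 86;  s_133 = 253;  s_134 = 23;  s_135 = 29;  s_136 = 122
  s_137 = 253;  s_138 = 166;  s_139 = 111;  s_140 = 170;  s_141 = 84;  s_142 = 186
  s_143 = 136;  s_144 = 121;  s_145 = 126;  s_146 = 180;  s_147 = 131;  s_148 = 144
  s_149 = 227;  s_150 = 171;  s_151 = 194;  s_152 = 160;  s_153 = 191;  s_154 = 141
  s_155 = 139;  s_156 = 191;  s_157 = 167;  s_158 = 106;  s_159 = 98
s_160 = 62·98 + 156·106 + 189·167 + 72·191 + 243·139 = 72
s_161 = 62·72 + 156·98 + 189·106 + 72·167 + 243·191 = 175

175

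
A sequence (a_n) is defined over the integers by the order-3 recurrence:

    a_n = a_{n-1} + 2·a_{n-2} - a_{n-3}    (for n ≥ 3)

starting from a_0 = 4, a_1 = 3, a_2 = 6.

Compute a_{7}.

a_3 = 1·6 + 2·3 + -1·4 = 8
a_4 = 1·8 + 2·6 + -1·3 = 17
a_5 = 1·17 + 2·8 + -1·6 = 27
a_6 = 1·27 + 2·17 + -1·8 = 53
a_7 = 1·53 + 2·27 + -1·17 = 90

90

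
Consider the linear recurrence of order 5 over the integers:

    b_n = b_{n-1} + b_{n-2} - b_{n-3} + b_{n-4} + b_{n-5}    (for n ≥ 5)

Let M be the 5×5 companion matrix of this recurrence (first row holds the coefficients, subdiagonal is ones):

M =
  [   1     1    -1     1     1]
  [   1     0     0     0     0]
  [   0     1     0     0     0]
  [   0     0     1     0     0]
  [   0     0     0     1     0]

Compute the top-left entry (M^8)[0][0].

(M^8)[0][0] is the top entry after applying M 8 times to the unit state (1, 0, 0, 0, 0). Equivalently it is h_{12} for the auxiliary sequence (h_n) obeying the same recurrence with h_4 = 1 and h_i = 0 for 0 ≤ i < 4:
h_5 = 1·1 + 1·0 + -1·0 + 1·0 + 1·0 = 1
h_6 = 1·1 + 1·1 + -1·0 + 1·0 + 1·0 = 2
h_7 = 1·2 + 1·1 + -1·1 + 1·0 + 1·0 = 2
h_8 = 1·2 + 1·2 + -1·1 + 1·1 + 1·0 = 4
h_9 = 1·4 + 1·2 + -1·2 + 1·1 + 1·1 = 6
h_10 = 1·6 + 1·4 + -1·2 + 1·2 + 1·1 = 11
h_11 = 1·11 + 1·6 + -1·4 + 1·2 + 1·2 = 17
h_12 = 1·17 + 1·11 + -1·6 + 1·4 + 1·2 = 28

28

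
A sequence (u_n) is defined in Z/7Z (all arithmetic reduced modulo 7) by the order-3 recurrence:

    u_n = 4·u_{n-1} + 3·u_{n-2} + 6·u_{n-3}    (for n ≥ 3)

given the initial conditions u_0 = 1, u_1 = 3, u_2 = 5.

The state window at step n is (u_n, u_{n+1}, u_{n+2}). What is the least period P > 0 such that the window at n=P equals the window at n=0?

n=0: window = (1, 3, 5)
n=1: window = (3, 5, 0)
n=2: window = (5, 0, 5)
n=3: window = (0, 5, 1)
n=4: window = (5, 1, 5)
n=5: window = (1, 5, 4)
n=6: window = (5, 4, 2)
n=7: window = (4, 2, 1)
n=8: window = (2, 1, 6)
n=9: window = (1, 6, 4)
n=10: window = (6, 4, 5)
n=11: window = (4, 5, 5)
n=12: window = (5, 5, 3)
n=13: window = (5, 3, 1)
n=14: window = (3, 1, 1)
n=15: window = (1, 1, 4)
n=16: window = (1, 4, 4)
n=17: window = (4, 4, 6)
n=18: window = (4, 6, 4)
n=19: window = (6, 4, 2)
n=20: window = (4, 2, 0)
n=21: window = (2, 0, 2)
n=22: window = (0, 2, 6)
n=23: window = (2, 6, 2)
n=24: window = (6, 2, 3)
n=25: window = (2, 3, 5)
n=26: window = (3, 5, 6)
n=27: window = (5, 6, 1)
n=28: window = (6, 1, 3)
n=29: window = (1, 3, 2)
n=30: window = (3, 2, 2)
n=31: window = (2, 2, 4)
n=32: window = (2, 4, 6)
n=33: window = (4, 6, 6)
n=34: window = (6, 6, 3)
n=35: window = (6, 3, 3)
n=36: window = (3, 3, 1)
n=37: window = (3, 1, 3)
n=38: window = (1, 3, 5)
window at n=38 equals window at n=0 → period = 38

38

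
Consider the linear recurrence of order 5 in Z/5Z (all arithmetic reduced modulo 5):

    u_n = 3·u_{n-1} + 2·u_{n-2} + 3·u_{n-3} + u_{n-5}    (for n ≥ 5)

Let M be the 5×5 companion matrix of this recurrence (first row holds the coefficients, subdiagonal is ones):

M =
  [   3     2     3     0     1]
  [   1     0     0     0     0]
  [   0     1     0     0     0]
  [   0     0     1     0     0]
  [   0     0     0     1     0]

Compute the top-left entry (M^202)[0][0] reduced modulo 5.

2

(M^202)[0][0] is the top entry after applying M 202 times to the unit state (1, 0, 0, 0, 0). Equivalently it is h_{206} for the auxiliary sequence (h_n) obeying the same recurrence with h_4 = 1 and h_i = 0 for 0 ≤ i < 4:
h_5 = 3·1 + 2·0 + 3·0 + 0·0 + 1·0 = 3
h_6 = 3·3 + 2·1 + 3·0 + 0·0 + 1·0 = 1
h_7 = 3·1 + 2·3 + 3·1 + 0·0 + 1·0 = 2
h_8 = 3·2 + 2·1 + 3·3 + 0·1 + 1·0 = 2
h_9 = 3·2 + 2·2 + 3·1 + 0·3 + 1·1 = 4
h_10 = 3·4 + 2·2 + 3·2 + 0·1 + 1·3 = 0
Continuing the recurrence:
  h_11 = 0;  h_12 = 4;  h_13 = 4;  h_14 = 4;  h_15 = 2;  h_16 = 1
  h_17 = 3;  h_18 = 1;  h_19 = 1;  h_20 = 1;  h_21 = 4;  h_22 = 0
  h_23 = 2;  h_24 = 4;  h_25 = 2;  h_26 = 4;  h_27 = 3;  h_28 = 0
  h_29 = 2;  h_30 = 2;  h_31 = 4;  h_32 = 0;  h_33 = 4;  h_34 = 1
  h_35 = 3;  h_36 = 2;  h_37 = 0;  h_38 = 2;  h_39 = 3;  h_40 = 1
  h_41 = 2;  h_42 = 2;  h_43 = 0;  h_44 = 3;  h_45 = 1;  h_46 = 1
  h_47 = 1;  h_48 = 3;  h_49 = 2;  h_50 = 1;  h_51 = 2;  h_52 = 0
  h_53 = 0;  h_54 = 3;  h_55 = 0;  h_56 = 3;  h_57 = 3;  h_58 = 0
  h_59 = 3;  h_60 = 3;  h_61 = 3;  h_62 = 2;  h_63 = 1;  h_64 = 4
  h_65 = 3;  h_66 = 3;  h_67 = 4;  h_68 = 3;  h_69 = 0;  h_70 = 1
  h_71 = 0;  h_72 = 1;  h_73 = 4;  h_74 = 4;  h_75 = 4;  h_76 = 2
  h_77 = 2;  h_78 = 1;  h_79 = 2;  h_80 = 3;  h_81 = 3;  h_82 = 3
  h_83 = 0;  h_84 = 2;  h_85 = 3;  h_86 = 1;  h_87 = 3;  h_88 = 0
  h_89 = 1;  h_90 = 0;  h_91 = 3;  h_92 = 0;  h_93 = 1;  h_94 = 3
  h_95 = 1;  h_96 = 0;  h_97 = 1;  h_98 = 2;  h_99 = 1;  h_100 = 1
  h_101 = 1;  h_102 = 4;  h_103 = 4;  h_104 = 4;  h_105 = 3;  h_106 = 0
  h_107 = 2;  h_108 = 4;  h_109 = 0;  h_110 = 2;  h_111 = 3;  h_112 = 0
  h_113 = 1;  h_114 = 2;  h_115 = 0;  h_116 = 0;  h_117 = 1;  h_118 = 4
  h_119 = 1;  h_120 = 4;  h_121 = 1;  h_122 = 0;  h_123 = 3;  h_124 = 3
  h_125 = 4;  h_126 = 3;  h_127 = 1;  h_128 = 4;  h_129 = 1;  h_130 = 3
  h_131 = 1;  h_132 = 3;  h_133 = 4;  h_134 = 2;  h_135 = 1;  h_136 = 0
  h_137 = 1;  h_138 = 0;  h_139 = 4;  h_140 = 1;  h_141 = 1;  h_142 = 3
  h_143 = 4;  h_144 = 0;  h_145 = 3;  h_146 = 2;  h_147 = 0;  h_148 = 2
  h_149 = 2;  h_150 = 3;  h_151 = 1;  h_152 = 0;  h_153 = 3;  h_154 = 4
  h_155 = 1;  h_156 = 1;  h_157 = 2;  h_158 = 4;  h_159 = 3;  h_160 = 4
  h_161 = 1;  h_162 = 2;  h_163 = 4;  h_164 = 2;  h_165 = 4;  h_166 = 4
  h_167 = 3;  h_168 = 3;  h_169 = 4;  h_170 = 1;  h_171 = 4;  h_172 = 4
  h_173 = 1;  h_174 = 2;  h_175 = 1;  h_176 = 4;  h_177 = 4;  h_178 = 4
  h_179 = 4;  h_180 = 3;  h_181 = 3;  h_182 = 1;  h_183 = 2;  h_184 = 1
  h_185 = 3;  h_186 = 0;  h_187 = 0;  h_188 = 1;  h_189 = 4;  h_190 = 2
  h_191 = 2;  h_192 = 2;  h_193 = 2;  h_194 = 0;  h_195 = 2;  h_196 = 4
  h_197 = 3;  h_198 = 0;  h_199 = 3;  h_200 = 0;  h_201 = 0;  h_202 = 2
  h_203 = 1;  h_204 = 0
h_205 = 3·0 + 2·1 + 3·2 + 0·0 + 1·0 = 3
h_206 = 3·3 + 2·0 + 3·1 + 0·2 + 1·0 = 2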